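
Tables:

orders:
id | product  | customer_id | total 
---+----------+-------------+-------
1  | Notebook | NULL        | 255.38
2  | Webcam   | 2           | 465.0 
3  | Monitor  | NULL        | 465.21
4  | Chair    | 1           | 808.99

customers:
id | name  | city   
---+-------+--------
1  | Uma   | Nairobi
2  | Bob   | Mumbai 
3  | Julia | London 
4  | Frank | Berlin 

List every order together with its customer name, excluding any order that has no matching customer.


INNER JOIN keeps only orders rows whose customer_id matches an id in customers. Walk through each order:
  - order 1 (Notebook): customer_id=NULL, no match -> dropped
  - order 2 (Webcam): customer_id=2 -> matches Bob
  - order 3 (Monitor): customer_id=NULL, no match -> dropped
  - order 4 (Chair): customer_id=1 -> matches Uma
So 2 of 4 rows are dropped.

SQL:
SELECT a.product, b.name AS customer
FROM orders a
INNER JOIN customers b ON a.customer_id = b.id

Result:
product | customer
--------+---------
Webcam  | Bob     
Chair   | Uma     


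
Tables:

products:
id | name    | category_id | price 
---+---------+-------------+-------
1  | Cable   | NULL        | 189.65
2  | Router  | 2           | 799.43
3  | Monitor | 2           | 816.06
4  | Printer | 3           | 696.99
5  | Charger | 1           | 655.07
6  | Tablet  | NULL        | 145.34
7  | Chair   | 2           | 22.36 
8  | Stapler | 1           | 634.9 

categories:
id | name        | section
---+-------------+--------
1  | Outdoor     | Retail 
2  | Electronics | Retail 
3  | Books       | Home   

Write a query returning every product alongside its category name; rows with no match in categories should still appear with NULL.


LEFT JOIN keeps every row from products (the left table); where category_id has no match in categories, the category columns become NULL. Walk through each product:
  - product 1 (Cable): category_id=NULL, no match -> kept with NULL
  - product 2 (Router): category_id=2 -> matches Electronics
  - product 3 (Monitor): category_id=2 -> matches Electronics
  - product 4 (Printer): category_id=3 -> matches Books
  - product 5 (Charger): category_id=1 -> matches Outdoor
  - product 6 (Tablet): category_id=NULL, no match -> kept with NULL
  - product 7 (Chair): category_id=2 -> matches Electronics
  - product 8 (Stapler): category_id=1 -> matches Outdoor
All 8 rows appear; 2 have NULL category.

SQL:
SELECT a.name, b.name AS category
FROM products a
LEFT JOIN categories b ON a.category_id = b.id

Result:
name    | category   
--------+------------
Cable   | NULL       
Router  | Electronics
Monitor | Electronics
Printer | Books      
Charger | Outdoor    
Tablet  | NULL       
Chair   | Electronics
Stapler | Outdoor    


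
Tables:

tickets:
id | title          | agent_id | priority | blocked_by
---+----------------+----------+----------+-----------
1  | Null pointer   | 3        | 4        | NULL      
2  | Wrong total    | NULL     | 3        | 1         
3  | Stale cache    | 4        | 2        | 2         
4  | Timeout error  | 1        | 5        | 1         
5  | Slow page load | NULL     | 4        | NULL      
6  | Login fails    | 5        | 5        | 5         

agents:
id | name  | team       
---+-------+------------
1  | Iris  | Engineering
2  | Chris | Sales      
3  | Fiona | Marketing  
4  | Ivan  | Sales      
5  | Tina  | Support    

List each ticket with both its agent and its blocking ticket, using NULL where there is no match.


Two LEFT JOINs from the same base table tickets: one to agents via agent_id, one to tickets itself via blocked_by. Both are LEFT so every ticket is preserved.
Match against agents:
  - ticket 1 (Null pointer): agent_id=3 -> matches Fiona
  - ticket 2 (Wrong total): agent_id=NULL, no match -> kept with NULL
  - ticket 3 (Stale cache): agent_id=4 -> matches Ivan
  - ticket 4 (Timeout error): agent_id=1 -> matches Iris
  - ticket 5 (Slow page load): agent_id=NULL, no match -> kept with NULL
  - ticket 6 (Login fails): agent_id=5 -> matches Tina
Match against tickets (self):
  - ticket 1 (Null pointer): blocked_by=NULL -> NULL
  - ticket 2 (Wrong total): blocked_by=1 -> Null pointer
  - ticket 3 (Stale cache): blocked_by=2 -> Wrong total
  - ticket 4 (Timeout error): blocked_by=1 -> Null pointer
  - ticket 5 (Slow page load): blocked_by=NULL -> NULL
  - ticket 6 (Login fails): blocked_by=5 -> Slow page load

SQL:
SELECT a.title, b.name AS agent, c.title AS blocked_by
FROM tickets a
LEFT JOIN agents b ON a.agent_id = b.id
LEFT JOIN tickets c ON a.blocked_by = c.id

Result:
title          | agent | blocked_by    
---------------+-------+---------------
Null pointer   | Fiona | NULL          
Wrong total    | NULL  | Null pointer  
Stale cache    | Ivan  | Wrong total   
Timeout error  | Iris  | Null pointer  
Slow page load | NULL  | NULL          
Login fails    | Tina  | Slow page load


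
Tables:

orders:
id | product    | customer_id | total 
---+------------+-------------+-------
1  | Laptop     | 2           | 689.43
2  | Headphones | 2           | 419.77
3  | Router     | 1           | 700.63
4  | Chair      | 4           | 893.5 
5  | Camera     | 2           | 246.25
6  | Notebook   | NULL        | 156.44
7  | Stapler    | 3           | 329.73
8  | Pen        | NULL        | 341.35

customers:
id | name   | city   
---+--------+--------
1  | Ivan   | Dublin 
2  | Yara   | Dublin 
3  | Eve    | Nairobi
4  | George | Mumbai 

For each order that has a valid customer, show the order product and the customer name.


INNER JOIN keeps only orders rows whose customer_id matches an id in customers. Walk through each order:
  - order 1 (Laptop): customer_id=2 -> matches Yara
  - order 2 (Headphones): customer_id=2 -> matches Yara
  - order 3 (Router): customer_id=1 -> matches Ivan
  - order 4 (Chair): customer_id=4 -> matches George
  - order 5 (Camera): customer_id=2 -> matches Yara
  - order 6 (Notebook): customer_id=NULL, no match -> dropped
  - order 7 (Stapler): customer_id=3 -> matches Eve
  - order 8 (Pen): customer_id=NULL, no match -> dropped
So 2 of 8 rows are dropped.

SQL:
SELECT a.product, b.name AS customer
FROM orders a
INNER JOIN customers b ON a.customer_id = b.id

Result:
product    | customer
-----------+---------
Laptop     | Yara    
Headphones | Yara    
Router     | Ivan    
Chair      | George  
Camera     | Yara    
Stapler    | Eve     


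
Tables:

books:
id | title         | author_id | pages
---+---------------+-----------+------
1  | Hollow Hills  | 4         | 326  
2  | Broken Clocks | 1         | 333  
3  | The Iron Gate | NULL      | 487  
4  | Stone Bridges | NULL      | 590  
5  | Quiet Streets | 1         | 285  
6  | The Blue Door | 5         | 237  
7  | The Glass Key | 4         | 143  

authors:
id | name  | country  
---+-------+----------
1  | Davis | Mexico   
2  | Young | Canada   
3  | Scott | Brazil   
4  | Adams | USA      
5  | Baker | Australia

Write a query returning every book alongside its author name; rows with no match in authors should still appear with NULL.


LEFT JOIN keeps every row from books (the left table); where author_id has no match in authors, the author columns become NULL. Walk through each book:
  - book 1 (Hollow Hills): author_id=4 -> matches Adams
  - book 2 (Broken Clocks): author_id=1 -> matches Davis
  - book 3 (The Iron Gate): author_id=NULL, no match -> kept with NULL
  - book 4 (Stone Bridges): author_id=NULL, no match -> kept with NULL
  - book 5 (Quiet Streets): author_id=1 -> matches Davis
  - book 6 (The Blue Door): author_id=5 -> matches Baker
  - book 7 (The Glass Key): author_id=4 -> matches Adams
All 7 rows appear; 2 have NULL author.

SQL:
SELECT a.title, b.name AS author
FROM books a
LEFT JOIN authors b ON a.author_id = b.id

Result:
title         | author
--------------+-------
Hollow Hills  | Adams 
Broken Clocks | Davis 
The Iron Gate | NULL  
Stone Bridges | NULL  
Quiet Streets | Davis 
The Blue Door | Baker 
The Glass Key | Adams 


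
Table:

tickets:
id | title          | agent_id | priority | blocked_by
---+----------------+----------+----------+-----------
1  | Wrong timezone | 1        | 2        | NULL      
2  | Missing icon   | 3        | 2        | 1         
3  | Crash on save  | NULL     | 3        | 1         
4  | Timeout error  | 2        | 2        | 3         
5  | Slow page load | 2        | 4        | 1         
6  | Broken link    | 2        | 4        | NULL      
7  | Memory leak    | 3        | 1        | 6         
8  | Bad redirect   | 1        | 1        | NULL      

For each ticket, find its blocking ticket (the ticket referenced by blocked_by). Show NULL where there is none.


This is a self-join: tickets is joined to a second copy of itself, matching each row's blocked_by to another row's id. Use LEFT JOIN so rows with blocked_by=NULL are kept.
  - ticket 1 (Wrong timezone): blocked_by=NULL -> NULL
  - ticket 2 (Missing icon): blocked_by=1 -> Wrong timezone
  - ticket 3 (Crash on save): blocked_by=1 -> Wrong timezone
  - ticket 4 (Timeout error): blocked_by=3 -> Crash on save
  - ticket 5 (Slow page load): blocked_by=1 -> Wrong timezone
  - ticket 6 (Broken link): blocked_by=NULL -> NULL
  - ticket 7 (Memory leak): blocked_by=6 -> Broken link
  - ticket 8 (Bad redirect): blocked_by=NULL -> NULL

SQL:
SELECT a.title AS item, b.title AS blocked_by
FROM tickets a
LEFT JOIN tickets b ON a.blocked_by = b.id

Result:
item           | blocked_by    
---------------+---------------
Wrong timezone | NULL          
Missing icon   | Wrong timezone
Crash on save  | Wrong timezone
Timeout error  | Crash on save 
Slow page load | Wrong timezone
Broken link    | NULL          
Memory leak    | Broken link   
Bad redirect   | NULL          


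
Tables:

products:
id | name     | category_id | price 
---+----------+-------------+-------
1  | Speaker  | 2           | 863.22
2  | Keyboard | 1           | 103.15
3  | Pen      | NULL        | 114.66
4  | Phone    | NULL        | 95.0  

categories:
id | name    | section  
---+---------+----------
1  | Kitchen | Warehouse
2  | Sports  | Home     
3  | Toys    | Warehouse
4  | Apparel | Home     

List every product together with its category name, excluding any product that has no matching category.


INNER JOIN keeps only products rows whose category_id matches an id in categories. Walk through each product:
  - product 1 (Speaker): category_id=2 -> matches Sports
  - product 2 (Keyboard): category_id=1 -> matches Kitchen
  - product 3 (Pen): category_id=NULL, no match -> dropped
  - product 4 (Phone): category_id=NULL, no match -> dropped
So 2 of 4 rows are dropped.

SQL:
SELECT a.name, b.name AS category
FROM products a
INNER JOIN categories b ON a.category_id = b.id

Result:
name     | category
---------+---------
Speaker  | Sports  
Keyboard | Kitchen 


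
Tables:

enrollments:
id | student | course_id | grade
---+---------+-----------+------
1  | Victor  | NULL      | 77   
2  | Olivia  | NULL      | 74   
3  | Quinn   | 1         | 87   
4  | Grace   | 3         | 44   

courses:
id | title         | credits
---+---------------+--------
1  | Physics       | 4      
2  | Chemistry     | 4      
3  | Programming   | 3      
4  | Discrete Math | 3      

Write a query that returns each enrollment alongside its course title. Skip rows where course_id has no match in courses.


INNER JOIN keeps only enrollments rows whose course_id matches an id in courses. Walk through each enrollment:
  - enrollment 1 (Victor): course_id=NULL, no match -> dropped
  - enrollment 2 (Olivia): course_id=NULL, no match -> dropped
  - enrollment 3 (Quinn): course_id=1 -> matches Physics
  - enrollment 4 (Grace): course_id=3 -> matches Programming
So 2 of 4 rows are dropped.

SQL:
SELECT a.student, b.title AS course
FROM enrollments a
INNER JOIN courses b ON a.course_id = b.id

Result:
student | course     
--------+------------
Quinn   | Physics    
Grace   | Programming


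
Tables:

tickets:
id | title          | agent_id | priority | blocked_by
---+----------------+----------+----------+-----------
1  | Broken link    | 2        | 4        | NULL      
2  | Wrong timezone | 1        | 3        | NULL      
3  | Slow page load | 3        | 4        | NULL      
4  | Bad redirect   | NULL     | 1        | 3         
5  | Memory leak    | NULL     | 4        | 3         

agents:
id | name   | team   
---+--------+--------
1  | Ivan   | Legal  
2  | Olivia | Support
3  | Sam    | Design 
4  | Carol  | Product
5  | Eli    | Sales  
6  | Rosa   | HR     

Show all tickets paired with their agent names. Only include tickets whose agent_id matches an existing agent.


INNER JOIN keeps only tickets rows whose agent_id matches an id in agents. Walk through each ticket:
  - ticket 1 (Broken link): agent_id=2 -> matches Olivia
  - ticket 2 (Wrong timezone): agent_id=1 -> matches Ivan
  - ticket 3 (Slow page load): agent_id=3 -> matches Sam
  - ticket 4 (Bad redirect): agent_id=NULL, no match -> dropped
  - ticket 5 (Memory leak): agent_id=NULL, no match -> dropped
So 2 of 5 rows are dropped.

SQL:
SELECT a.title, b.name AS agent
FROM tickets a
INNER JOIN agents b ON a.agent_id = b.id

Result:
title          | agent 
---------------+-------
Broken link    | Olivia
Wrong timezone | Ivan  
Slow page load | Sam   


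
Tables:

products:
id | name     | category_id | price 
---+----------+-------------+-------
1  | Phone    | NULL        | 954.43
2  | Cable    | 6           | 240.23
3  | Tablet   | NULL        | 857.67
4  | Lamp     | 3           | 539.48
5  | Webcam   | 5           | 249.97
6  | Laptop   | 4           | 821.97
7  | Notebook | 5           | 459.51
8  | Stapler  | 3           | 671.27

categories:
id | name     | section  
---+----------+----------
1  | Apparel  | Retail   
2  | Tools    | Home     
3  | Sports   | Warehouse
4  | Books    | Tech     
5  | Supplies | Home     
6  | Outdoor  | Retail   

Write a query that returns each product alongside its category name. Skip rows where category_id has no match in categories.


INNER JOIN keeps only products rows whose category_id matches an id in categories. Walk through each product:
  - product 1 (Phone): category_id=NULL, no match -> dropped
  - product 2 (Cable): category_id=6 -> matches Outdoor
  - product 3 (Tablet): category_id=NULL, no match -> dropped
  - product 4 (Lamp): category_id=3 -> matches Sports
  - product 5 (Webcam): category_id=5 -> matches Supplies
  - product 6 (Laptop): category_id=4 -> matches Books
  - product 7 (Notebook): category_id=5 -> matches Supplies
  - product 8 (Stapler): category_id=3 -> matches Sports
So 2 of 8 rows are dropped.

SQL:
SELECT a.name, b.name AS category
FROM products a
INNER JOIN categories b ON a.category_id = b.id

Result:
name     | category
---------+---------
Cable    | Outdoor 
Lamp     | Sports  
Webcam   | Supplies
Laptop   | Books   
Notebook | Supplies
Stapler  | Sports  


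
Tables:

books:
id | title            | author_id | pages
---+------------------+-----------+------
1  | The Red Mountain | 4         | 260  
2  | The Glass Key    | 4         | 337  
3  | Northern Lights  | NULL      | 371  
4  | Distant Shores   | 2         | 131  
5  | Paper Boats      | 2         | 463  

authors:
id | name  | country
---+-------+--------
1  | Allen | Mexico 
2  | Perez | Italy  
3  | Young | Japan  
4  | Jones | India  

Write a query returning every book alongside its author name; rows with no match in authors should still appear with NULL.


LEFT JOIN keeps every row from books (the left table); where author_id has no match in authors, the author columns become NULL. Walk through each book:
  - book 1 (The Red Mountain): author_id=4 -> matches Jones
  - book 2 (The Glass Key): author_id=4 -> matches Jones
  - book 3 (Northern Lights): author_id=NULL, no match -> kept with NULL
  - book 4 (Distant Shores): author_id=2 -> matches Perez
  - book 5 (Paper Boats): author_id=2 -> matches Perez
All 5 rows appear; 1 has NULL author.

SQL:
SELECT a.title, b.name AS author
FROM books a
LEFT JOIN authors b ON a.author_id = b.id

Result:
title            | author
-----------------+-------
The Red Mountain | Jones 
The Glass Key    | Jones 
Northern Lights  | NULL  
Distant Shores   | Perez 
Paper Boats      | Perez 


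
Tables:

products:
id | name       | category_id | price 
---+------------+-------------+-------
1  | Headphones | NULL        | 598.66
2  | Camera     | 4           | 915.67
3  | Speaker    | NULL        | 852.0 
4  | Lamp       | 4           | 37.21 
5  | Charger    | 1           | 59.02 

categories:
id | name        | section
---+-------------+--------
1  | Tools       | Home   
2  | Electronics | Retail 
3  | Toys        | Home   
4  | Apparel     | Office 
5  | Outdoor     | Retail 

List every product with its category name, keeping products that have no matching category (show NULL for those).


LEFT JOIN keeps every row from products (the left table); where category_id has no match in categories, the category columns become NULL. Walk through each product:
  - product 1 (Headphones): category_id=NULL, no match -> kept with NULL
  - product 2 (Camera): category_id=4 -> matches Apparel
  - product 3 (Speaker): category_id=NULL, no match -> kept with NULL
  - product 4 (Lamp): category_id=4 -> matches Apparel
  - product 5 (Charger): category_id=1 -> matches Tools
All 5 rows appear; 2 have NULL category.

SQL:
SELECT a.name, b.name AS category
FROM products a
LEFT JOIN categories b ON a.category_id = b.id

Result:
name       | category
-----------+---------
Headphones | NULL    
Camera     | Apparel 
Speaker    | NULL    
Lamp       | Apparel 
Charger    | Tools   


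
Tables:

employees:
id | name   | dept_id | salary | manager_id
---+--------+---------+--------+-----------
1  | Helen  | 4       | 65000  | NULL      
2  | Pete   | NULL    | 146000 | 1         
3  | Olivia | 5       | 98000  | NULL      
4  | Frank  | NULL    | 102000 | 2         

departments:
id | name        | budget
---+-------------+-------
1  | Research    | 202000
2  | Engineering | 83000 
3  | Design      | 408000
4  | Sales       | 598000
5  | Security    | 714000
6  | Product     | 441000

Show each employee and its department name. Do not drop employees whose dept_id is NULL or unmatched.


LEFT JOIN keeps every row from employees (the left table); where dept_id has no match in departments, the department columns become NULL. Walk through each employee:
  - employee 1 (Helen): dept_id=4 -> matches Sales
  - employee 2 (Pete): dept_id=NULL, no match -> kept with NULL
  - employee 3 (Olivia): dept_id=5 -> matches Security
  - employee 4 (Frank): dept_id=NULL, no match -> kept with NULL
All 4 rows appear; 2 have NULL department.

SQL:
SELECT a.name, b.name AS department
FROM employees a
LEFT JOIN departments b ON a.dept_id = b.id

Result:
name   | department
-------+-----------
Helen  | Sales     
Pete   | NULL      
Olivia | Security  
Frank  | NULL      


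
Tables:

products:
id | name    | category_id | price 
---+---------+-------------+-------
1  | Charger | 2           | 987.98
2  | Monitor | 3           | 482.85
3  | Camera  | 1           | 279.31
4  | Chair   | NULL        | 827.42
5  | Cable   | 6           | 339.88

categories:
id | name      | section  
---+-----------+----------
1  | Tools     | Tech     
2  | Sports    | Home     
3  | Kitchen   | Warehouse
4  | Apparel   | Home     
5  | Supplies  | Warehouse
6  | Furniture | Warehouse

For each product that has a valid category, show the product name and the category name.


INNER JOIN keeps only products rows whose category_id matches an id in categories. Walk through each product:
  - product 1 (Charger): category_id=2 -> matches Sports
  - product 2 (Monitor): category_id=3 -> matches Kitchen
  - product 3 (Camera): category_id=1 -> matches Tools
  - product 4 (Chair): category_id=NULL, no match -> dropped
  - product 5 (Cable): category_id=6 -> matches Furniture
So 1 of 5 rows is dropped.

SQL:
SELECT a.name, b.name AS category
FROM products a
INNER JOIN categories b ON a.category_id = b.id

Result:
name    | category 
--------+----------
Charger | Sports   
Monitor | Kitchen  
Camera  | Tools    
Cable   | Furniture


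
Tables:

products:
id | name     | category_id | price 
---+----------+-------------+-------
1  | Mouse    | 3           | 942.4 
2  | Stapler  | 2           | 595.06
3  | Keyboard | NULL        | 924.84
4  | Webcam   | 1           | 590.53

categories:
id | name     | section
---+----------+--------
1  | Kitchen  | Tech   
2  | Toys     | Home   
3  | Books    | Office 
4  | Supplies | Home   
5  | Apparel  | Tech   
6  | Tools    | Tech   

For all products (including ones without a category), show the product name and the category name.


LEFT JOIN keeps every row from products (the left table); where category_id has no match in categories, the category columns become NULL. Walk through each product:
  - product 1 (Mouse): category_id=3 -> matches Books
  - product 2 (Stapler): category_id=2 -> matches Toys
  - product 3 (Keyboard): category_id=NULL, no match -> kept with NULL
  - product 4 (Webcam): category_id=1 -> matches Kitchen
All 4 rows appear; 1 has NULL category.

SQL:
SELECT a.name, b.name AS category
FROM products a
LEFT JOIN categories b ON a.category_id = b.id

Result:
name     | category
---------+---------
Mouse    | Books   
Stapler  | Toys    
Keyboard | NULL    
Webcam   | Kitchen 


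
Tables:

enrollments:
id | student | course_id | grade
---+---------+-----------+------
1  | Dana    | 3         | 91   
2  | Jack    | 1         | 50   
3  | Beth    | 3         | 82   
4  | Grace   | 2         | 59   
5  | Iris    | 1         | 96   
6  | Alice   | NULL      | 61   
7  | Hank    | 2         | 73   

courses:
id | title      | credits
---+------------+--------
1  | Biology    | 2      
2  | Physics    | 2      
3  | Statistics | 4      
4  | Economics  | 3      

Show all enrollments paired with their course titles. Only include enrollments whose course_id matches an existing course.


INNER JOIN keeps only enrollments rows whose course_id matches an id in courses. Walk through each enrollment:
  - enrollment 1 (Dana): course_id=3 -> matches Statistics
  - enrollment 2 (Jack): course_id=1 -> matches Biology
  - enrollment 3 (Beth): course_id=3 -> matches Statistics
  - enrollment 4 (Grace): course_id=2 -> matches Physics
  - enrollment 5 (Iris): course_id=1 -> matches Biology
  - enrollment 6 (Alice): course_id=NULL, no match -> dropped
  - enrollment 7 (Hank): course_id=2 -> matches Physics
So 1 of 7 rows is dropped.

SQL:
SELECT a.student, b.title AS course
FROM enrollments a
INNER JOIN courses b ON a.course_id = b.id

Result:
student | course    
--------+-----------
Dana    | Statistics
Jack    | Biology   
Beth    | Statistics
Grace   | Physics   
Iris    | Biology   
Hank    | Physics   


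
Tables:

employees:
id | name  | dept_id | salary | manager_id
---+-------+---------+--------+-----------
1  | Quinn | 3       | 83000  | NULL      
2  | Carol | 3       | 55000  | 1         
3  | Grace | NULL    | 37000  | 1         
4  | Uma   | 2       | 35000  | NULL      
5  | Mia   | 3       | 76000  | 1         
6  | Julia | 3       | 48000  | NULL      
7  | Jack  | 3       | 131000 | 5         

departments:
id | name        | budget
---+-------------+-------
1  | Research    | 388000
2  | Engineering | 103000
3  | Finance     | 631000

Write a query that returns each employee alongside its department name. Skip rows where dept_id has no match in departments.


INNER JOIN keeps only employees rows whose dept_id matches an id in departments. Walk through each employee:
  - employee 1 (Quinn): dept_id=3 -> matches Finance
  - employee 2 (Carol): dept_id=3 -> matches Finance
  - employee 3 (Grace): dept_id=NULL, no match -> dropped
  - employee 4 (Uma): dept_id=2 -> matches Engineering
  - employee 5 (Mia): dept_id=3 -> matches Finance
  - employee 6 (Julia): dept_id=3 -> matches Finance
  - employee 7 (Jack): dept_id=3 -> matches Finance
So 1 of 7 rows is dropped.

SQL:
SELECT a.name, b.name AS department
FROM employees a
INNER JOIN departments b ON a.dept_id = b.id

Result:
name  | department 
------+------------
Quinn | Finance    
Carol | Finance    
Uma   | Engineering
Mia   | Finance    
Julia | Finance    
Jack  | Finance    


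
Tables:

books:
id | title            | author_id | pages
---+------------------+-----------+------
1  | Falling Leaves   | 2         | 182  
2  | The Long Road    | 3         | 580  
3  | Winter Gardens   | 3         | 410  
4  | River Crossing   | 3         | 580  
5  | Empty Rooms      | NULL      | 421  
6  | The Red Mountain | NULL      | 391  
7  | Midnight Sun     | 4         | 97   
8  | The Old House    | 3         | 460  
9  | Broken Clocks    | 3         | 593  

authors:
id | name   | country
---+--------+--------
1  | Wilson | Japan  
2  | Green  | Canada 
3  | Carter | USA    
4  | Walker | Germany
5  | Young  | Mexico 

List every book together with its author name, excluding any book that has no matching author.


INNER JOIN keeps only books rows whose author_id matches an id in authors. Walk through each book:
  - book 1 (Falling Leaves): author_id=2 -> matches Green
  - book 2 (The Long Road): author_id=3 -> matches Carter
  - book 3 (Winter Gardens): author_id=3 -> matches Carter
  - book 4 (River Crossing): author_id=3 -> matches Carter
  - book 5 (Empty Rooms): author_id=NULL, no match -> dropped
  - book 6 (The Red Mountain): author_id=NULL, no match -> dropped
  - book 7 (Midnight Sun): author_id=4 -> matches Walker
  - book 8 (The Old House): author_id=3 -> matches Carter
  - book 9 (Broken Clocks): author_id=3 -> matches Carter
So 2 of 9 rows are dropped.

SQL:
SELECT a.title, b.name AS author
FROM books a
INNER JOIN authors b ON a.author_id = b.id

Result:
title          | author
---------------+-------
Falling Leaves | Green 
The Long Road  | Carter
Winter Gardens | Carter
River Crossing | Carter
Midnight Sun   | Walker
The Old House  | Carter
Broken Clocks  | Carter


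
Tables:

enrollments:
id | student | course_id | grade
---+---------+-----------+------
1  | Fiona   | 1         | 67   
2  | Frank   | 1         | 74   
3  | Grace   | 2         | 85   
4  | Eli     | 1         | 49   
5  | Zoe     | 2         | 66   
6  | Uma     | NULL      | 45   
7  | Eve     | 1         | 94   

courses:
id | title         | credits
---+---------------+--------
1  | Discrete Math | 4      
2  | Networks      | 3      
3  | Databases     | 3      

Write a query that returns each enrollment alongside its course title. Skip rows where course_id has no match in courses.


INNER JOIN keeps only enrollments rows whose course_id matches an id in courses. Walk through each enrollment:
  - enrollment 1 (Fiona): course_id=1 -> matches Discrete Math
  - enrollment 2 (Frank): course_id=1 -> matches Discrete Math
  - enrollment 3 (Grace): course_id=2 -> matches Networks
  - enrollment 4 (Eli): course_id=1 -> matches Discrete Math
  - enrollment 5 (Zoe): course_id=2 -> matches Networks
  - enrollment 6 (Uma): course_id=NULL, no match -> dropped
  - enrollment 7 (Eve): course_id=1 -> matches Discrete Math
So 1 of 7 rows is dropped.

SQL:
SELECT a.student, b.title AS course
FROM enrollments a
INNER JOIN courses b ON a.course_id = b.id

Result:
student | course       
--------+--------------
Fiona   | Discrete Math
Frank   | Discrete Math
Grace   | Networks     
Eli     | Discrete Math
Zoe     | Networks     
Eve     | Discrete Math


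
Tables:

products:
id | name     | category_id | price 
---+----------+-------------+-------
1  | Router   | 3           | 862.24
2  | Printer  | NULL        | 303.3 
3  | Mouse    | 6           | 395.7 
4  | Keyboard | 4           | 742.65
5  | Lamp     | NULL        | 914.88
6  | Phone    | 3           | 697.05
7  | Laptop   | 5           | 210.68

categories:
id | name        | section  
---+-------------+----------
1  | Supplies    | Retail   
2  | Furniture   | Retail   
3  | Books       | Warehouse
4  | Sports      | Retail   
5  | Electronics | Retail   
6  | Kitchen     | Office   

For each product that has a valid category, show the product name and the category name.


INNER JOIN keeps only products rows whose category_id matches an id in categories. Walk through each product:
  - product 1 (Router): category_id=3 -> matches Books
  - product 2 (Printer): category_id=NULL, no match -> dropped
  - product 3 (Mouse): category_id=6 -> matches Kitchen
  - product 4 (Keyboard): category_id=4 -> matches Sports
  - product 5 (Lamp): category_id=NULL, no match -> dropped
  - product 6 (Phone): category_id=3 -> matches Books
  - product 7 (Laptop): category_id=5 -> matches Electronics
So 2 of 7 rows are dropped.

SQL:
SELECT a.name, b.name AS category
FROM products a
INNER JOIN categories b ON a.category_id = b.id

Result:
name     | category   
---------+------------
Router   | Books      
Mouse    | Kitchen    
Keyboard | Sports     
Phone    | Books      
Laptop   | Electronics


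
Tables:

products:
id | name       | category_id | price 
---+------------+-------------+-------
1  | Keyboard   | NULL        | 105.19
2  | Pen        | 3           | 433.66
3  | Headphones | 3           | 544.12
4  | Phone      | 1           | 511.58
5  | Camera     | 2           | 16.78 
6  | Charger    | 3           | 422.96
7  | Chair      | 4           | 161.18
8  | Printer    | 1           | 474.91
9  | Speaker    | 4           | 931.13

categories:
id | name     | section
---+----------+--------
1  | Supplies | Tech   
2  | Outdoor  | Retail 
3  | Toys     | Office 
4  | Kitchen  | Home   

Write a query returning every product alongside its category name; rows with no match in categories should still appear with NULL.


LEFT JOIN keeps every row from products (the left table); where category_id has no match in categories, the category columns become NULL. Walk through each product:
  - product 1 (Keyboard): category_id=NULL, no match -> kept with NULL
  - product 2 (Pen): category_id=3 -> matches Toys
  - product 3 (Headphones): category_id=3 -> matches Toys
  - product 4 (Phone): category_id=1 -> matches Supplies
  - product 5 (Camera): category_id=2 -> matches Outdoor
  - product 6 (Charger): category_id=3 -> matches Toys
  - product 7 (Chair): category_id=4 -> matches Kitchen
  - product 8 (Printer): category_id=1 -> matches Supplies
  - product 9 (Speaker): category_id=4 -> matches Kitchen
All 9 rows appear; 1 has NULL category.

SQL:
SELECT a.name, b.name AS category
FROM products a
LEFT JOIN categories b ON a.category_id = b.id

Result:
name       | category
-----------+---------
Keyboard   | NULL    
Pen        | Toys    
Headphones | Toys    
Phone      | Supplies
Camera     | Outdoor 
Charger    | Toys    
Chair      | Kitchen 
Printer    | Supplies
Speaker    | Kitchen 


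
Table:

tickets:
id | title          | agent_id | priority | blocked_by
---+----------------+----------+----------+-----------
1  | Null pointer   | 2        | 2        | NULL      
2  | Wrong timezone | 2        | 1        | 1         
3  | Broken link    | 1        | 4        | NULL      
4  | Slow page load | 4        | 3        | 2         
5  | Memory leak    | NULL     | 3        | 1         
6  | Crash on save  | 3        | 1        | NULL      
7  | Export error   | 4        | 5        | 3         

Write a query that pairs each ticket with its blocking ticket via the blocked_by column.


This is a self-join: tickets is joined to a second copy of itself, matching each row's blocked_by to another row's id. Use LEFT JOIN so rows with blocked_by=NULL are kept.
  - ticket 1 (Null pointer): blocked_by=NULL -> NULL
  - ticket 2 (Wrong timezone): blocked_by=1 -> Null pointer
  - ticket 3 (Broken link): blocked_by=NULL -> NULL
  - ticket 4 (Slow page load): blocked_by=2 -> Wrong timezone
  - ticket 5 (Memory leak): blocked_by=1 -> Null pointer
  - ticket 6 (Crash on save): blocked_by=NULL -> NULL
  - ticket 7 (Export error): blocked_by=3 -> Broken link

SQL:
SELECT a.title AS item, b.title AS blocked_by
FROM tickets a
LEFT JOIN tickets b ON a.blocked_by = b.id

Result:
item           | blocked_by    
---------------+---------------
Null pointer   | NULL          
Wrong timezone | Null pointer  
Broken link    | NULL          
Slow page load | Wrong timezone
Memory leak    | Null pointer  
Crash on save  | NULL          
Export error   | Broken link   


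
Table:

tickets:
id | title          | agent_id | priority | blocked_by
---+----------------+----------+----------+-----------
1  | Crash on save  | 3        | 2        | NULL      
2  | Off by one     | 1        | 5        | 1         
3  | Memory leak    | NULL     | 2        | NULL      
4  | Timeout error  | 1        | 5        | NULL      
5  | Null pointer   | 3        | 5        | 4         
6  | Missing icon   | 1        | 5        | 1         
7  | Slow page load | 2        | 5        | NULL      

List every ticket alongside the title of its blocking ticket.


This is a self-join: tickets is joined to a second copy of itself, matching each row's blocked_by to another row's id. Use LEFT JOIN so rows with blocked_by=NULL are kept.
  - ticket 1 (Crash on save): blocked_by=NULL -> NULL
  - ticket 2 (Off by one): blocked_by=1 -> Crash on save
  - ticket 3 (Memory leak): blocked_by=NULL -> NULL
  - ticket 4 (Timeout error): blocked_by=NULL -> NULL
  - ticket 5 (Null pointer): blocked_by=4 -> Timeout error
  - ticket 6 (Missing icon): blocked_by=1 -> Crash on save
  - ticket 7 (Slow page load): blocked_by=NULL -> NULL

SQL:
SELECT a.title AS item, b.title AS blocked_by
FROM tickets a
LEFT JOIN tickets b ON a.blocked_by = b.id

Result:
item           | blocked_by   
---------------+--------------
Crash on save  | NULL         
Off by one     | Crash on save
Memory leak    | NULL         
Timeout error  | NULL         
Null pointer   | Timeout error
Missing icon   | Crash on save
Slow page load | NULL         


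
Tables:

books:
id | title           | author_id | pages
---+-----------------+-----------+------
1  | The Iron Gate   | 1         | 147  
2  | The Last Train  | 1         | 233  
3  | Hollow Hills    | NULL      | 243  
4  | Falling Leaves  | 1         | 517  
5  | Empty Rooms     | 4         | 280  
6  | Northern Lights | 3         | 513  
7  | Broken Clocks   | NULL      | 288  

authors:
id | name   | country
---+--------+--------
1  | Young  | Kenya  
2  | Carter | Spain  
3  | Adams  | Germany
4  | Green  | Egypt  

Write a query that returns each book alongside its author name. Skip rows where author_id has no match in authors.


INNER JOIN keeps only books rows whose author_id matches an id in authors. Walk through each book:
  - book 1 (The Iron Gate): author_id=1 -> matches Young
  - book 2 (The Last Train): author_id=1 -> matches Young
  - book 3 (Hollow Hills): author_id=NULL, no match -> dropped
  - book 4 (Falling Leaves): author_id=1 -> matches Young
  - book 5 (Empty Rooms): author_id=4 -> matches Green
  - book 6 (Northern Lights): author_id=3 -> matches Adams
  - book 7 (Broken Clocks): author_id=NULL, no match -> dropped
So 2 of 7 rows are dropped.

SQL:
SELECT a.title, b.name AS author
FROM books a
INNER JOIN authors b ON a.author_id = b.id

Result:
title           | author
----------------+-------
The Iron Gate   | Young 
The Last Train  | Young 
Falling Leaves  | Young 
Empty Rooms     | Green 
Northern Lights | Adams 


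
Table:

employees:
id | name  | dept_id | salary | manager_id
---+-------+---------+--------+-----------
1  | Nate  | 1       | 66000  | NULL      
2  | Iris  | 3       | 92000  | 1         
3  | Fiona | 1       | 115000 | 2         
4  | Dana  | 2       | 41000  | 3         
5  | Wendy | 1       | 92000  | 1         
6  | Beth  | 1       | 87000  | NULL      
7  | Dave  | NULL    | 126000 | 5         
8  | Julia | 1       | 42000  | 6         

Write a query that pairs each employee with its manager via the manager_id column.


This is a self-join: employees is joined to a second copy of itself, matching each row's manager_id to another row's id. Use LEFT JOIN so rows with manager_id=NULL are kept.
  - employee 1 (Nate): manager_id=NULL -> NULL
  - employee 2 (Iris): manager_id=1 -> Nate
  - employee 3 (Fiona): manager_id=2 -> Iris
  - employee 4 (Dana): manager_id=3 -> Fiona
  - employee 5 (Wendy): manager_id=1 -> Nate
  - employee 6 (Beth): manager_id=NULL -> NULL
  - employee 7 (Dave): manager_id=5 -> Wendy
  - employee 8 (Julia): manager_id=6 -> Beth

SQL:
SELECT a.name AS item, b.name AS manager
FROM employees a
LEFT JOIN employees b ON a.manager_id = b.id

Result:
item  | manager
------+--------
Nate  | NULL   
Iris  | Nate   
Fiona | Iris   
Dana  | Fiona  
Wendy | Nate   
Beth  | NULL   
Dave  | Wendy  
Julia | Beth   


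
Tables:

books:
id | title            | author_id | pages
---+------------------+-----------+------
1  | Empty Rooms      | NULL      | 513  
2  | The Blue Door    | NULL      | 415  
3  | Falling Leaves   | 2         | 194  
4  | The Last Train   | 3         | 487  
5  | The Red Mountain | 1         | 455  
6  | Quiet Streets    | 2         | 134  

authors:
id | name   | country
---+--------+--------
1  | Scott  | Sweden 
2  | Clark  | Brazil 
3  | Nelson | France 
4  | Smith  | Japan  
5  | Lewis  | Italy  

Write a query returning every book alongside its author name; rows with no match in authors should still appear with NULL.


LEFT JOIN keeps every row from books (the left table); where author_id has no match in authors, the author columns become NULL. Walk through each book:
  - book 1 (Empty Rooms): author_id=NULL, no match -> kept with NULL
  - book 2 (The Blue Door): author_id=NULL, no match -> kept with NULL
  - book 3 (Falling Leaves): author_id=2 -> matches Clark
  - book 4 (The Last Train): author_id=3 -> matches Nelson
  - book 5 (The Red Mountain): author_id=1 -> matches Scott
  - book 6 (Quiet Streets): author_id=2 -> matches Clark
All 6 rows appear; 2 have NULL author.

SQL:
SELECT a.title, b.name AS author
FROM books a
LEFT JOIN authors b ON a.author_id = b.id

Result:
title            | author
-----------------+-------
Empty Rooms      | NULL  
The Blue Door    | NULL  
Falling Leaves   | Clark 
The Last Train   | Nelson
The Red Mountain | Scott 
Quiet Streets    | Clark 


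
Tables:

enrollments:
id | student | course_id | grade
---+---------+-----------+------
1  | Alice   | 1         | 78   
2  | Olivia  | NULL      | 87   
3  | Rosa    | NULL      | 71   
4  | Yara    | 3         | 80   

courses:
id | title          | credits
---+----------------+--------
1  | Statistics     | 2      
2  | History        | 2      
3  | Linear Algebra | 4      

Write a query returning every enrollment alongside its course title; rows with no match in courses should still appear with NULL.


LEFT JOIN keeps every row from enrollments (the left table); where course_id has no match in courses, the course columns become NULL. Walk through each enrollment:
  - enrollment 1 (Alice): course_id=1 -> matches Statistics
  - enrollment 2 (Olivia): course_id=NULL, no match -> kept with NULL
  - enrollment 3 (Rosa): course_id=NULL, no match -> kept with NULL
  - enrollment 4 (Yara): course_id=3 -> matches Linear Algebra
All 4 rows appear; 2 have NULL course.

SQL:
SELECT a.student, b.title AS course
FROM enrollments a
LEFT JOIN courses b ON a.course_id = b.id

Result:
student | course        
--------+---------------
Alice   | Statistics    
Olivia  | NULL          
Rosa    | NULL          
Yara    | Linear Algebra


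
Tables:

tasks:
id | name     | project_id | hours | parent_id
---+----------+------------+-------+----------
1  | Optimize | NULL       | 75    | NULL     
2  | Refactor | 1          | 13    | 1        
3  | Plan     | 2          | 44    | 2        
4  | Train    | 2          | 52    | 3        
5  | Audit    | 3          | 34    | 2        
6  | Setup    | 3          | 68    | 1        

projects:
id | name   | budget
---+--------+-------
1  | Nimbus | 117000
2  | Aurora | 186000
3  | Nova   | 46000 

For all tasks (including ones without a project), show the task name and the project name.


LEFT JOIN keeps every row from tasks (the left table); where project_id has no match in projects, the project columns become NULL. Walk through each task:
  - task 1 (Optimize): project_id=NULL, no match -> kept with NULL
  - task 2 (Refactor): project_id=1 -> matches Nimbus
  - task 3 (Plan): project_id=2 -> matches Aurora
  - task 4 (Train): project_id=2 -> matches Aurora
  - task 5 (Audit): project_id=3 -> matches Nova
  - task 6 (Setup): project_id=3 -> matches Nova
All 6 rows appear; 1 has NULL project.

SQL:
SELECT a.name, b.name AS project
FROM tasks a
LEFT JOIN projects b ON a.project_id = b.id

Result:
name     | project
---------+--------
Optimize | NULL   
Refactor | Nimbus 
Plan     | Aurora 
Train    | Aurora 
Audit    | Nova   
Setup    | Nova   
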